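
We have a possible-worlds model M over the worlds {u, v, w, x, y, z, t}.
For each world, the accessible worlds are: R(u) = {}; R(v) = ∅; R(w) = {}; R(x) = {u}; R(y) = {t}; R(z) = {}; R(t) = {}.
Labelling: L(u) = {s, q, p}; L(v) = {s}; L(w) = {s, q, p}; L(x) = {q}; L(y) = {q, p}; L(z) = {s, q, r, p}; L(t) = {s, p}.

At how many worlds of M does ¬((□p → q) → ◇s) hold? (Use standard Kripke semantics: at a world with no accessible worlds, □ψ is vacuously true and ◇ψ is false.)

Let φ = ¬((□p → q) → ◇s). Evaluate φ at each world:
  u (successors ∅): φ is true.
  v (successors ∅): φ is false.
  w (successors ∅): φ is true.
  x (successors {u}): φ is false.
  y (successors {t}): φ is false.
  z (successors ∅): φ is true.
  t (successors ∅): φ is false.
For instance, at x:
  At x: (□p → q) → ◇s is true, so ¬((□p → q) → ◇s) is false.
    At x: □p → q is true, ◇s is true, so (□p → q) → ◇s is true.
      At x: □p is true, q is true, so □p → q is true.
      At x: ◇s requires s at some successor in {u}.
        s holds at u, so ◇s is true at x.
Satisfying worlds: {u, w, z}

3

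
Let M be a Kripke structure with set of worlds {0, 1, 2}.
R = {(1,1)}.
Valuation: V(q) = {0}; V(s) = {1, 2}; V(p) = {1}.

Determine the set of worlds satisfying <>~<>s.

none

Recall that <>ψ holds at a world iff ψ holds at some accessible world.
Let φ = <>~<>s. Evaluate φ at each world:
  0 (successors ∅): φ is false.
  1 (successors {1}): φ is false.
  2 (successors ∅): φ is false.
For instance, at 1:
  At 1: <>~<>s requires ~<>s at some successor in {1}.
    At 1: ~<>s is false.
  So <>~<>s is false at 1.
Satisfying worlds: none.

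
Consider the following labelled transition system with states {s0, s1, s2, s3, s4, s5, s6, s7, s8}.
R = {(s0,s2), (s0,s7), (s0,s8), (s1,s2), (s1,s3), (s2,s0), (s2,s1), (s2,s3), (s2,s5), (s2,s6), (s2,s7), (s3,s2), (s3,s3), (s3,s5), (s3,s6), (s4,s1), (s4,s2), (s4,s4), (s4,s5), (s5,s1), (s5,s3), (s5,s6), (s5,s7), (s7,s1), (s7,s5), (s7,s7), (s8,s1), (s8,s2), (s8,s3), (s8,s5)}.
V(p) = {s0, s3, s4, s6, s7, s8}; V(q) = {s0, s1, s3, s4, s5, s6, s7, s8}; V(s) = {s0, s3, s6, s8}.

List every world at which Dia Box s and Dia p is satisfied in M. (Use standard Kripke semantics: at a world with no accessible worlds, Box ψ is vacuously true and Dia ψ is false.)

Let φ = Dia Box s and Dia p. Evaluate φ at each world:
  s0 (successors {s2, s7, s8}): φ is false.
  s1 (successors {s2, s3}): φ is false.
  s2 (successors {s0, s1, s3, s5, s6, s7}): φ is true.
  s3 (successors {s2, s3, s5, s6}): φ is true.
  s4 (successors {s1, s2, s4, s5}): φ is false.
  s5 (successors {s1, s3, s6, s7}): φ is true.
  s6 (successors ∅): φ is false.
  s7 (successors {s1, s5, s7}): φ is false.
  s8 (successors {s1, s2, s3, s5}): φ is false.
For instance, at s1:
  At s1: Dia Box s is false, Dia p is true, so Dia Box s and Dia p is false.
    At s1: Dia Box s requires Box s at some successor in {s2, s3}.
      At s2: Box s is false.
      At s3: Box s is false.
    So Dia Box s is false at s1.
    At s1: Dia p requires p at some successor in {s2, s3}.
      p holds at s3, so Dia p is true at s1.
Satisfying worlds: {s2, s3, s5}

s2, s3, s5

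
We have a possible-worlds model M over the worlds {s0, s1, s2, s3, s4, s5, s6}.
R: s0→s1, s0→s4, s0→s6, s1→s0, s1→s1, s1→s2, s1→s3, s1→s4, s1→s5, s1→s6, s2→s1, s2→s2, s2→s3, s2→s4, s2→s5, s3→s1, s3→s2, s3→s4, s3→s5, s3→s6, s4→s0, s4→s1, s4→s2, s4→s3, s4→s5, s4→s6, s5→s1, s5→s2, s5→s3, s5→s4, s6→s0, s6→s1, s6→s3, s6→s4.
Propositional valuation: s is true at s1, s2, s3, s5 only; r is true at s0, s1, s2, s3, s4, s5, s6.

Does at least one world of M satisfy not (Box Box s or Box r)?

Recall that Box ψ holds at a world iff ψ holds at every accessible world, and Dia ψ holds iff ψ holds at some accessible world.
Let φ = not (Box Box s or Box r). Evaluate φ at each world:
  s0 (successors {s1, s4, s6}): φ is false.
  s1 (successors {s0, s1, s2, s3, s4, s5, s6}): φ is false.
  s2 (successors {s1, s2, s3, s4, s5}): φ is false.
  s3 (successors {s1, s2, s4, s5, s6}): φ is false.
  s4 (successors {s0, s1, s2, s3, s5, s6}): φ is false.
  s5 (successors {s1, s2, s3, s4}): φ is false.
  s6 (successors {s0, s1, s3, s4}): φ is false.
For instance, at s1:
  At s1: Box Box s or Box r is true, so not (Box Box s or Box r) is false.
    At s1: Box Box s is false, Box r is true, so Box Box s or Box r is true.
      At s1: Box Box s requires Box s at every successor {s0, s1, s2, s3, s4, s5, s6}.
        Box s fails at s0, so Box Box s is false at s1.
      At s1: Box r requires r at every successor {s0, s1, s2, s3, s4, s5, s6}.
        At s0: r is true.
        At s1: r is true.
        At s2: r is true.
        At s3: r is true.
        At s4: r is true.
        At s5: r is true.
        At s6: r is true.
      So Box r is true at s1.

No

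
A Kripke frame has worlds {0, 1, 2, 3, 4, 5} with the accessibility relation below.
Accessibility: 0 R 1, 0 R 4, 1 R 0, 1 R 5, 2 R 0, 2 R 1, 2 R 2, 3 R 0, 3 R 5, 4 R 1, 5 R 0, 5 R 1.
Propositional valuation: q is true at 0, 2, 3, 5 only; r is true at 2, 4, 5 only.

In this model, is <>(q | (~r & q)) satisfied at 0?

At 0: <>(q | (~r & q)) requires q | (~r & q) at some successor in {1, 4}.
  At 1: q | (~r & q) is false.
  At 4: q | (~r & q) is false.
So <>(q | (~r & q)) is false at 0.

No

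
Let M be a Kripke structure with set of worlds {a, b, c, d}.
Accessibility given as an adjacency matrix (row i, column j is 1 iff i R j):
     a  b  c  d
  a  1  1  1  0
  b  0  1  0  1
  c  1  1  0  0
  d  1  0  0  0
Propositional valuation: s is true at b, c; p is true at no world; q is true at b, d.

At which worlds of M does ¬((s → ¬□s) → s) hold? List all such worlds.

a, d

Let φ = ¬((s → ¬□s) → s). Evaluate φ at each world:
  a (successors {a, b, c}): φ is true.
  b (successors {b, d}): φ is false.
  c (successors {a, b}): φ is false.
  d (successors {a}): φ is true.
For instance, at b:
  At b: (s → ¬□s) → s is true, so ¬((s → ¬□s) → s) is false.
    At b: s → ¬□s is true, s is true, so (s → ¬□s) → s is true.
      At b: s is true, ¬□s is true, so s → ¬□s is true.
Satisfying worlds: {a, d}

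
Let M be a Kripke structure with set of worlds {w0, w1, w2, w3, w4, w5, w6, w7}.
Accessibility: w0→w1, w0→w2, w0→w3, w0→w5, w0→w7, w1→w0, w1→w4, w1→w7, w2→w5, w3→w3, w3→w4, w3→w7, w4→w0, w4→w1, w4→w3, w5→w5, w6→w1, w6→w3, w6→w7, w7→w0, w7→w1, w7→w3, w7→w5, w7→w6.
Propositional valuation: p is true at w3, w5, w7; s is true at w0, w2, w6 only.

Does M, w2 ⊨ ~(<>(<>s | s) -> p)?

Recall that <>ψ holds at a world iff ψ holds at some accessible world.
At w2: <>(<>s | s) -> p is true, so ~(<>(<>s | s) -> p) is false.
  At w2: <>(<>s | s) is false, p is false, so <>(<>s | s) -> p is true.
    At w2: <>(<>s | s) requires <>s | s at some successor in {w5}.
      At w5: <>s | s is false.
    So <>(<>s | s) is false at w2.

No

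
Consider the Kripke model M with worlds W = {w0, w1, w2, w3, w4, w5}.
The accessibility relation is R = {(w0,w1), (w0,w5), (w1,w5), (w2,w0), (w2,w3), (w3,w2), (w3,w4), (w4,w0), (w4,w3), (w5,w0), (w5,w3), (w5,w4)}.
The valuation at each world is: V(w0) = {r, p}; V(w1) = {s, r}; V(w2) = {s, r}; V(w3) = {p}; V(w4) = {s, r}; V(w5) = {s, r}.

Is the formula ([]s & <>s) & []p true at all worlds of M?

No

Let φ = ([]s & <>s) & []p. Evaluate φ at each world:
  w0 (successors {w1, w5}): φ is false.
  w1 (successors {w5}): φ is false.
  w2 (successors {w0, w3}): φ is false.
  w3 (successors {w2, w4}): φ is false.
  w4 (successors {w0, w3}): φ is false.
  w5 (successors {w0, w3, w4}): φ is false.
Detail at w0 (counterexample):
  At w0: []s & <>s is true, []p is false, so ([]s & <>s) & []p is false.
    At w0: []s is true, <>s is true, so []s & <>s is true.
      At w0: []s requires s at every successor {w1, w5}.
        At w1: s is true.
        At w5: s is true.
      So []s is true at w0.
      At w0: <>s requires s at some successor in {w1, w5}.
        s holds at w1, so <>s is true at w0.
    At w0: []p requires p at every successor {w1, w5}.
      p fails at w1, so []p is false at w0.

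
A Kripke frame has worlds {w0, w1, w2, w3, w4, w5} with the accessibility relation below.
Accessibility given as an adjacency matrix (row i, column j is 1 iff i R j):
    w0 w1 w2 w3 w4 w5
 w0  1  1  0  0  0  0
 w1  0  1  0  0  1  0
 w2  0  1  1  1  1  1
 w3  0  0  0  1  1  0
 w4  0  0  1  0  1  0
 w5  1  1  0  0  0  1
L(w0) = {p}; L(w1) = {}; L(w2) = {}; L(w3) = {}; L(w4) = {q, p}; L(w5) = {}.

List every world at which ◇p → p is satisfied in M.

Let φ = ◇p → p. Evaluate φ at each world:
  w0 (successors {w0, w1}): φ is true.
  w1 (successors {w1, w4}): φ is false.
  w2 (successors {w1, w2, w3, w4, w5}): φ is false.
  w3 (successors {w3, w4}): φ is false.
  w4 (successors {w2, w4}): φ is true.
  w5 (successors {w0, w1, w5}): φ is false.
For instance, at w5:
  At w5: ◇p is true, p is false, so ◇p → p is false.
    At w5: ◇p requires p at some successor in {w0, w1, w5}.
      p holds at w0, so ◇p is true at w5.
Satisfying worlds: {w0, w4}

w0, w4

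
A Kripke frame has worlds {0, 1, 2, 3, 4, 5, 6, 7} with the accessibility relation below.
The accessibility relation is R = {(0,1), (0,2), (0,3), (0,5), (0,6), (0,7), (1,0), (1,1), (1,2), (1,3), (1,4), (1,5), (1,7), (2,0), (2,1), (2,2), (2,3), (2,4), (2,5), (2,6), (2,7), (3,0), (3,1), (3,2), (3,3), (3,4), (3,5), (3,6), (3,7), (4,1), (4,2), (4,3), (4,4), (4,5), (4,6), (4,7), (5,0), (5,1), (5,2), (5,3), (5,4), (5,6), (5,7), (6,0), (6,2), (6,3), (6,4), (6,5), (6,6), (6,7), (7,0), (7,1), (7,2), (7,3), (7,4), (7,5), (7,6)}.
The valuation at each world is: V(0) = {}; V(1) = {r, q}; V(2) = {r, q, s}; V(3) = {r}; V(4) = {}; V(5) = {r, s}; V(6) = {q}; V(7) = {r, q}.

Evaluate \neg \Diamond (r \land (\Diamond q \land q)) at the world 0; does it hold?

No

At 0: \Diamond (r \land (\Diamond q \land q)) is true, so \neg \Diamond (r \land (\Diamond q \land q)) is false.
  At 0: \Diamond (r \land (\Diamond q \land q)) requires r \land (\Diamond q \land q) at some successor in {1, 2, 3, 5, 6, 7}.
    r \land (\Diamond q \land q) holds at 1, so \Diamond (r \land (\Diamond q \land q)) is true at 0.
      At 1: r is true, \Diamond q \land q is true, so r \land (\Diamond q \land q) is true.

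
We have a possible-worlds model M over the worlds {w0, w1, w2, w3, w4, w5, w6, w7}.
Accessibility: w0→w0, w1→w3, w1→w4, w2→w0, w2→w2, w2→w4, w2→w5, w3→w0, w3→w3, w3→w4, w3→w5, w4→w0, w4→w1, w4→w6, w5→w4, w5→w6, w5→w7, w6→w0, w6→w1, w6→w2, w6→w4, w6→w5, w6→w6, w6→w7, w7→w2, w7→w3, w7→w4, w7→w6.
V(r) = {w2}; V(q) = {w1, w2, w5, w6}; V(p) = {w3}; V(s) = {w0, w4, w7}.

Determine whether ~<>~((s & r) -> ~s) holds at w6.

Yes

Recall that <>ψ holds at a world iff ψ holds at some accessible world.
At w6: <>~((s & r) -> ~s) is false, so ~<>~((s & r) -> ~s) is true.
  At w6: <>~((s & r) -> ~s) requires ~((s & r) -> ~s) at some successor in {w0, w1, w2, w4, w5, w6, w7}.
    At w0: ~((s & r) -> ~s) is false.
    At w1: ~((s & r) -> ~s) is false.
    At w2: ~((s & r) -> ~s) is false.
    At w4: ~((s & r) -> ~s) is false.
    At w5: ~((s & r) -> ~s) is false.
    At w6: ~((s & r) -> ~s) is false.
    At w7: ~((s & r) -> ~s) is false.
  So <>~((s & r) -> ~s) is false at w6.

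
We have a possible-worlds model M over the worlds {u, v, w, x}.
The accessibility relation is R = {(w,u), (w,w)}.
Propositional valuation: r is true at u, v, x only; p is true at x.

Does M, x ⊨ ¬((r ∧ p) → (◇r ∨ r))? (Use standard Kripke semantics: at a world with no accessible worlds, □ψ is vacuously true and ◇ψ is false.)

No

At x: (r ∧ p) → (◇r ∨ r) is true, so ¬((r ∧ p) → (◇r ∨ r)) is false.
  At x: r ∧ p is true, ◇r ∨ r is true, so (r ∧ p) → (◇r ∨ r) is true.
    At x: ◇r is false, r is true, so ◇r ∨ r is true.
      At x: no accessible worlds, so ◇r is false.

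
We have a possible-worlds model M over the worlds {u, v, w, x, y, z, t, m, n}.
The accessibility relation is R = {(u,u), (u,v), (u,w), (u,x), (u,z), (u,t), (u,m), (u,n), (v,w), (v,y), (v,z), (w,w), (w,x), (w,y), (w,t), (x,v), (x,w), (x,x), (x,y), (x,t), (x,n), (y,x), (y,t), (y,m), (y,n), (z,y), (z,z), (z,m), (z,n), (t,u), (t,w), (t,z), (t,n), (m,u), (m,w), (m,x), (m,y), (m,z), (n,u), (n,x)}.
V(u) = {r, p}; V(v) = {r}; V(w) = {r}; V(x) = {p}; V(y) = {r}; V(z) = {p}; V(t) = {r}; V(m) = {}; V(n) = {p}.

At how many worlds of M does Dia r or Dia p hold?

9

Let φ = Dia r or Dia p. Evaluate φ at each world:
  u (successors {u, v, w, x, z, t, m, n}): φ is true.
  v (successors {w, y, z}): φ is true.
  w (successors {w, x, y, t}): φ is true.
  x (successors {v, w, x, y, t, n}): φ is true.
  y (successors {x, t, m, n}): φ is true.
  z (successors {y, z, m, n}): φ is true.
  t (successors {u, w, z, n}): φ is true.
  m (successors {u, w, x, y, z}): φ is true.
  n (successors {u, x}): φ is true.
For instance, at m:
  At m: Dia r is true, Dia p is true, so Dia r or Dia p is true.
    At m: Dia r requires r at some successor in {u, w, x, y, z}.
      r holds at u, so Dia r is true at m.
    At m: Dia p requires p at some successor in {u, w, x, y, z}.
      p holds at u, so Dia p is true at m.
Satisfying worlds: {u, v, w, x, y, z, t, m, n}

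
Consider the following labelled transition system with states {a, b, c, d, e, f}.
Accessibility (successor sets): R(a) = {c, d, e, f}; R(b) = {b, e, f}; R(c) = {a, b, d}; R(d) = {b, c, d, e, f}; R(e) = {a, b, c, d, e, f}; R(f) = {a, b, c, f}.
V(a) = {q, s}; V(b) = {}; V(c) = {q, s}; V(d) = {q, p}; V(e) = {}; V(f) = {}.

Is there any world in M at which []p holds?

No

Recall that []ψ holds at a world iff ψ holds at every accessible world, and <>ψ holds iff ψ holds at some accessible world.
Let φ = []p. Evaluate φ at each world:
  a (successors {c, d, e, f}): φ is false.
  b (successors {b, e, f}): φ is false.
  c (successors {a, b, d}): φ is false.
  d (successors {b, c, d, e, f}): φ is false.
  e (successors {a, b, c, d, e, f}): φ is false.
  f (successors {a, b, c, f}): φ is false.
For instance, at d:
  At d: []p requires p at every successor {b, c, d, e, f}.
    p fails at b, so []p is false at d.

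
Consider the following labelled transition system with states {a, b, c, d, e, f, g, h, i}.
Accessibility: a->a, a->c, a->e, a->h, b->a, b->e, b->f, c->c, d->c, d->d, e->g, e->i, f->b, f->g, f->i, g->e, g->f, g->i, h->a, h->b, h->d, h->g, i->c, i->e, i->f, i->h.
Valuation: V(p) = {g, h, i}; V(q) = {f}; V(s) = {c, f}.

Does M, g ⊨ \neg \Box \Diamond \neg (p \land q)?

Recall that \Box ψ holds at a world iff ψ holds at every accessible world, and \Diamond ψ holds iff ψ holds at some accessible world.
At g: \Box \Diamond \neg (p \land q) is true, so \neg \Box \Diamond \neg (p \land q) is false.
  At g: \Box \Diamond \neg (p \land q) requires \Diamond \neg (p \land q) at every successor {e, f, i}.
      At e: \Diamond \neg (p \land q) requires \neg (p \land q) at some successor in {g, i}.
        \neg (p \land q) holds at g, so \Diamond \neg (p \land q) is true at e.
      At f: \Diamond \neg (p \land q) requires \neg (p \land q) at some successor in {b, g, i}.
        \neg (p \land q) holds at b, so \Diamond \neg (p \land q) is true at f.
      At i: \Diamond \neg (p \land q) requires \neg (p \land q) at some successor in {c, e, f, h}.
        \neg (p \land q) holds at c, so \Diamond \neg (p \land q) is true at i.
  So \Box \Diamond \neg (p \land q) is true at g.

No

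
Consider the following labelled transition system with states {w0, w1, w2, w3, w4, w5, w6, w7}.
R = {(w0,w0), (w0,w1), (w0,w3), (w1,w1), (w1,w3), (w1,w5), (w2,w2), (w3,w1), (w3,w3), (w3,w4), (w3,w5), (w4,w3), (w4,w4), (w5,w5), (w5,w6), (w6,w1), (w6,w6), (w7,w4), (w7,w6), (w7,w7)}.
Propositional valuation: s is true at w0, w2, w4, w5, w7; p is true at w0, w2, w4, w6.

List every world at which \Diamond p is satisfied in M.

Let φ = \Diamond p. Evaluate φ at each world:
  w0 (successors {w0, w1, w3}): φ is true.
  w1 (successors {w1, w3, w5}): φ is false.
  w2 (successors {w2}): φ is true.
  w3 (successors {w1, w3, w4, w5}): φ is true.
  w4 (successors {w3, w4}): φ is true.
  w5 (successors {w5, w6}): φ is true.
  w6 (successors {w1, w6}): φ is true.
  w7 (successors {w4, w6, w7}): φ is true.
For instance, at w7:
  At w7: \Diamond p requires p at some successor in {w4, w6, w7}.
    p holds at w4, so \Diamond p is true at w7.
Satisfying worlds: {w0, w2, w3, w4, w5, w6, w7}

w0, w2, w3, w4, w5, w6, w7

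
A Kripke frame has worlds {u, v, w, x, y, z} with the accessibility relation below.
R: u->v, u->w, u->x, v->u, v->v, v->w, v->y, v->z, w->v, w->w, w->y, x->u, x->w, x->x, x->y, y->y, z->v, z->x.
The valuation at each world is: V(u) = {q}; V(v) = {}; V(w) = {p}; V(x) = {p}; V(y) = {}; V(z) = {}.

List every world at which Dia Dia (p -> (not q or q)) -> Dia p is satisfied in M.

u, v, w, x, z

Let φ = Dia Dia (p -> (not q or q)) -> Dia p. Evaluate φ at each world:
  u (successors {v, w, x}): φ is true.
  v (successors {u, v, w, y, z}): φ is true.
  w (successors {v, w, y}): φ is true.
  x (successors {u, w, x, y}): φ is true.
  y (successors {y}): φ is false.
  z (successors {v, x}): φ is true.
For instance, at v:
  At v: Dia Dia (p -> (not q or q)) is true, Dia p is true, so Dia Dia (p -> (not q or q)) -> Dia p is true.
    At v: Dia Dia (p -> (not q or q)) requires Dia (p -> (not q or q)) at some successor in {u, v, w, y, z}.
      Dia (p -> (not q or q)) holds at u, so Dia Dia (p -> (not q or q)) is true at v.
    At v: Dia p requires p at some successor in {u, v, w, y, z}.
      p holds at w, so Dia p is true at v.
Satisfying worlds: {u, v, w, x, z}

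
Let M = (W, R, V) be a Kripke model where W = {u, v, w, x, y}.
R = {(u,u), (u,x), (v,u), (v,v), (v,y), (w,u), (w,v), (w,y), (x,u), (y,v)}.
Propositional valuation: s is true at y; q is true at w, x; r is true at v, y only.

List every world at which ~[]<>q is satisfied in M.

Recall that []ψ holds at a world iff ψ holds at every accessible world, and <>ψ holds iff ψ holds at some accessible world.
Let φ = ~[]<>q. Evaluate φ at each world:
  u (successors {u, x}): φ is true.
  v (successors {u, v, y}): φ is true.
  w (successors {u, v, y}): φ is true.
  x (successors {u}): φ is false.
  y (successors {v}): φ is true.
For instance, at u:
  At u: []<>q is false, so ~[]<>q is true.
    At u: []<>q requires <>q at every successor {u, x}.
      <>q fails at x, so []<>q is false at u.
Satisfying worlds: {u, v, w, y}

u, v, w, y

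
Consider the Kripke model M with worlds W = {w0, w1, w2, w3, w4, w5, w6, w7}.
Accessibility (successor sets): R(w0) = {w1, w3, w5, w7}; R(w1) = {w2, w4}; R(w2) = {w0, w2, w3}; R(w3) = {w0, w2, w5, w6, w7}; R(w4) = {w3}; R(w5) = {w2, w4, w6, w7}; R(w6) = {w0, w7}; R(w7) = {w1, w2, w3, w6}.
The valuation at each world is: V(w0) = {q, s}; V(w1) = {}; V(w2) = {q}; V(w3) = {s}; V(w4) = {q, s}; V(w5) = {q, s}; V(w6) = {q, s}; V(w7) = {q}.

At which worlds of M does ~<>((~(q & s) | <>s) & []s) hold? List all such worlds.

Let φ = ~<>((~(q & s) | <>s) & []s). Evaluate φ at each world:
  w0 (successors {w1, w3, w5, w7}): φ is true.
  w1 (successors {w2, w4}): φ is false.
  w2 (successors {w0, w2, w3}): φ is true.
  w3 (successors {w0, w2, w5, w6, w7}): φ is true.
  w4 (successors {w3}): φ is true.
  w5 (successors {w2, w4, w6, w7}): φ is false.
  w6 (successors {w0, w7}): φ is true.
  w7 (successors {w1, w2, w3, w6}): φ is true.
For instance, at w1:
  At w1: <>((~(q & s) | <>s) & []s) is true, so ~<>((~(q & s) | <>s) & []s) is false.
    At w1: <>((~(q & s) | <>s) & []s) requires (~(q & s) | <>s) & []s at some successor in {w2, w4}.
      (~(q & s) | <>s) & []s holds at w4, so <>((~(q & s) | <>s) & []s) is true at w1.
Satisfying worlds: {w0, w2, w3, w4, w6, w7}

w0, w2, w3, w4, w6, w7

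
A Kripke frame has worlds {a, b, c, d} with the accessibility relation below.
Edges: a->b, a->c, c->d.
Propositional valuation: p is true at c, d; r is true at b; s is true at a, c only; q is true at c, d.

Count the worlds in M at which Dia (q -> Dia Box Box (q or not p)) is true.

Let φ = Dia (q -> Dia Box Box (q or not p)). Evaluate φ at each world:
  a (successors {b, c}): φ is true.
  b (successors ∅): φ is false.
  c (successors {d}): φ is false.
  d (successors ∅): φ is false.
For instance, at a:
  At a: Dia (q -> Dia Box Box (q or not p)) requires q -> Dia Box Box (q or not p) at some successor in {b, c}.
    q -> Dia Box Box (q or not p) holds at b, so Dia (q -> Dia Box Box (q or not p)) is true at a.
      At b: q is false, Dia Box Box (q or not p) is false, so q -> Dia Box Box (q or not p) is true.
Satisfying worlds: {a}

1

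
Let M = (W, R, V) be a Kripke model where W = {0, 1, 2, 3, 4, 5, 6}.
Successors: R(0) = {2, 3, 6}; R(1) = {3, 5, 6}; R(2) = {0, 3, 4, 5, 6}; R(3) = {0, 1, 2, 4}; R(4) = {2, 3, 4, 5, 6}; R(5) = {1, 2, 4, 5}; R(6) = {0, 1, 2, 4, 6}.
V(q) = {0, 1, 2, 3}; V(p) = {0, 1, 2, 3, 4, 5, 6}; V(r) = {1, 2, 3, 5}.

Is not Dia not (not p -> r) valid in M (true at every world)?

Yes

Let φ = not Dia not (not p -> r). Evaluate φ at each world:
  0 (successors {2, 3, 6}): φ is true.
  1 (successors {3, 5, 6}): φ is true.
  2 (successors {0, 3, 4, 5, 6}): φ is true.
  3 (successors {0, 1, 2, 4}): φ is true.
  4 (successors {2, 3, 4, 5, 6}): φ is true.
  5 (successors {1, 2, 4, 5}): φ is true.
  6 (successors {0, 1, 2, 4, 6}): φ is true.
For instance, at 0:
  At 0: Dia not (not p -> r) is false, so not Dia not (not p -> r) is true.
    At 0: Dia not (not p -> r) requires not (not p -> r) at some successor in {2, 3, 6}.
      At 2: not (not p -> r) is false.
      At 3: not (not p -> r) is false.
      At 6: not (not p -> r) is false.
    So Dia not (not p -> r) is false at 0.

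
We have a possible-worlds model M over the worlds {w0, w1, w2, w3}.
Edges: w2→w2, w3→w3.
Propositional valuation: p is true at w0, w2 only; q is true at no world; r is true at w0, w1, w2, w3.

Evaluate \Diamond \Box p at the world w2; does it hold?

Yes

At w2: \Diamond \Box p requires \Box p at some successor in {w2}.
  \Box p holds at w2, so \Diamond \Box p is true at w2.
    At w2: \Box p requires p at every successor {w2}.
      At w2: p is true.
    So \Box p is true at w2.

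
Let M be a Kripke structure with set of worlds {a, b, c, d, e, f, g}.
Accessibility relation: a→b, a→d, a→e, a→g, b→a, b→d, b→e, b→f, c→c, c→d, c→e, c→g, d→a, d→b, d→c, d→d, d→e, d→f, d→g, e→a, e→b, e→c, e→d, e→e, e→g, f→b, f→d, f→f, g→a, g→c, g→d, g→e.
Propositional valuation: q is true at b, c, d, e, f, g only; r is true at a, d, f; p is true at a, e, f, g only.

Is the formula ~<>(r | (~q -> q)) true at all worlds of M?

Let φ = ~<>(r | (~q -> q)). Evaluate φ at each world:
  a (successors {b, d, e, g}): φ is false.
  b (successors {a, d, e, f}): φ is false.
  c (successors {c, d, e, g}): φ is false.
  d (successors {a, b, c, d, e, f, g}): φ is false.
  e (successors {a, b, c, d, e, g}): φ is false.
  f (successors {b, d, f}): φ is false.
  g (successors {a, c, d, e}): φ is false.
Detail at a (counterexample):
  At a: <>(r | (~q -> q)) is true, so ~<>(r | (~q -> q)) is false.
    At a: <>(r | (~q -> q)) requires r | (~q -> q) at some successor in {b, d, e, g}.
      r | (~q -> q) holds at b, so <>(r | (~q -> q)) is true at a.

No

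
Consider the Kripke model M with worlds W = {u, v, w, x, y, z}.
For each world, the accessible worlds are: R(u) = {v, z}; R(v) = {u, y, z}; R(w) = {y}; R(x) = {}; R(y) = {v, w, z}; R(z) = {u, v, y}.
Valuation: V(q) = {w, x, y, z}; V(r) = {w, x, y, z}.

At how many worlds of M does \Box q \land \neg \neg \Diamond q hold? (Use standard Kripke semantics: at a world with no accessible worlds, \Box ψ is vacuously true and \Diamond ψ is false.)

1

Let φ = \Box q \land \neg \neg \Diamond q. Evaluate φ at each world:
  u (successors {v, z}): φ is false.
  v (successors {u, y, z}): φ is false.
  w (successors {y}): φ is true.
  x (successors ∅): φ is false.
  y (successors {v, w, z}): φ is false.
  z (successors {u, v, y}): φ is false.
For instance, at w:
  At w: \Box q is true, \neg \neg \Diamond q is true, so \Box q \land \neg \neg \Diamond q is true.
    At w: \Box q requires q at every successor {y}.
      At y: q is true.
    So \Box q is true at w.
    At w: \neg \Diamond q is false, so \neg \neg \Diamond q is true.
      At w: \Diamond q is true, so \neg \Diamond q is false.
Satisfying worlds: {w}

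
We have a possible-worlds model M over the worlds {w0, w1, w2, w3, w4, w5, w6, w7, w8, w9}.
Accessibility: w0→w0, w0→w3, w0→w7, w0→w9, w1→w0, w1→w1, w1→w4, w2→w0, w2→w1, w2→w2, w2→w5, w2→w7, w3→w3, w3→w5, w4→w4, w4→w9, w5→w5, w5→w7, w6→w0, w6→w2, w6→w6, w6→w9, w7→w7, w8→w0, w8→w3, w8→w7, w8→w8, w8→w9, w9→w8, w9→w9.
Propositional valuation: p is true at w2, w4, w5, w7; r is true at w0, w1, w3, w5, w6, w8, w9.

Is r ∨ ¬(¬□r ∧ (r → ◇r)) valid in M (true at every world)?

No

Let φ = r ∨ ¬(¬□r ∧ (r → ◇r)). Evaluate φ at each world:
  w0 (successors {w0, w3, w7, w9}): φ is true.
  w1 (successors {w0, w1, w4}): φ is true.
  w2 (successors {w0, w1, w2, w5, w7}): φ is false.
  w3 (successors {w3, w5}): φ is true.
  w4 (successors {w4, w9}): φ is false.
  w5 (successors {w5, w7}): φ is true.
  w6 (successors {w0, w2, w6, w9}): φ is true.
  w7 (successors {w7}): φ is false.
  w8 (successors {w0, w3, w7, w8, w9}): φ is true.
  w9 (successors {w8, w9}): φ is true.
Detail at w2 (counterexample):
  At w2: r is false, ¬(¬□r ∧ (r → ◇r)) is false, so r ∨ ¬(¬□r ∧ (r → ◇r)) is false.
    At w2: ¬□r ∧ (r → ◇r) is true, so ¬(¬□r ∧ (r → ◇r)) is false.
      At w2: ¬□r is true, r → ◇r is true, so ¬□r ∧ (r → ◇r) is true.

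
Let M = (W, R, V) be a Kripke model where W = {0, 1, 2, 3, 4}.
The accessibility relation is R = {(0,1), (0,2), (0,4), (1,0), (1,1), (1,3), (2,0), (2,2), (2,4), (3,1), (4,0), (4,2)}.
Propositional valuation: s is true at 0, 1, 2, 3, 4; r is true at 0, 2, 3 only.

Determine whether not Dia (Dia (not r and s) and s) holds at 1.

No

Recall that Dia ψ holds at a world iff ψ holds at some accessible world.
At 1: Dia (Dia (not r and s) and s) is true, so not Dia (Dia (not r and s) and s) is false.
  At 1: Dia (Dia (not r and s) and s) requires Dia (not r and s) and s at some successor in {0, 1, 3}.
    Dia (not r and s) and s holds at 0, so Dia (Dia (not r and s) and s) is true at 1.
      At 0: Dia (not r and s) is true, s is true, so Dia (not r and s) and s is true.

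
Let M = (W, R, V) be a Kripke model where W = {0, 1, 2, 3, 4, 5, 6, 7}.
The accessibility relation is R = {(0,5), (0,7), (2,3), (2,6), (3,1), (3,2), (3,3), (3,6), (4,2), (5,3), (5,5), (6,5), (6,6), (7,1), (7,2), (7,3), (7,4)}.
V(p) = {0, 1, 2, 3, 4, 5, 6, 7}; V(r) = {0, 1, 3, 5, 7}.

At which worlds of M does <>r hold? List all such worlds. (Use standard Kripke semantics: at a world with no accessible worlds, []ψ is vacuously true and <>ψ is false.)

Let φ = <>r. Evaluate φ at each world:
  0 (successors {5, 7}): φ is true.
  1 (successors ∅): φ is false.
  2 (successors {3, 6}): φ is true.
  3 (successors {1, 2, 3, 6}): φ is true.
  4 (successors {2}): φ is false.
  5 (successors {3, 5}): φ is true.
  6 (successors {5, 6}): φ is true.
  7 (successors {1, 2, 3, 4}): φ is true.
For instance, at 3:
  At 3: <>r requires r at some successor in {1, 2, 3, 6}.
    r holds at 1, so <>r is true at 3.
Satisfying worlds: {0, 2, 3, 5, 6, 7}

0, 2, 3, 5, 6, 7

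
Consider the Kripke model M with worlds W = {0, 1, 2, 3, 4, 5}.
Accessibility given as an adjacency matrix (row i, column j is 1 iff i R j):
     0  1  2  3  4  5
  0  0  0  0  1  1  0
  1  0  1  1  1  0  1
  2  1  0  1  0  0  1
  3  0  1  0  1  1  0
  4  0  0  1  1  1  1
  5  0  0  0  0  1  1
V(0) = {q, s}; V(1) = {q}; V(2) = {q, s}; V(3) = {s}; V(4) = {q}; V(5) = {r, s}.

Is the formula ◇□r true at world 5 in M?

At 5: ◇□r requires □r at some successor in {4, 5}.
  At 4: □r is false.
  At 5: □r is false.
So ◇□r is false at 5.

No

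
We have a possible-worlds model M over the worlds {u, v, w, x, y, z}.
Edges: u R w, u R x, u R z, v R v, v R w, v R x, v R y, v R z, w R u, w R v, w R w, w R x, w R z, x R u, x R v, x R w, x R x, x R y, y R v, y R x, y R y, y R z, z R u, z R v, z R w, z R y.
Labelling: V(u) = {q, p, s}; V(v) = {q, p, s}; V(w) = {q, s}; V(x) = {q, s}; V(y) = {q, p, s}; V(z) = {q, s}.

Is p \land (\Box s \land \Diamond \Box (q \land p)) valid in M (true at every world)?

No

Recall that \Box ψ holds at a world iff ψ holds at every accessible world, and \Diamond ψ holds iff ψ holds at some accessible world.
Let φ = p \land (\Box s \land \Diamond \Box (q \land p)). Evaluate φ at each world:
  u (successors {w, x, z}): φ is false.
  v (successors {v, w, x, y, z}): φ is false.
  w (successors {u, v, w, x, z}): φ is false.
  x (successors {u, v, w, x, y}): φ is false.
  y (successors {v, x, y, z}): φ is false.
  z (successors {u, v, w, y}): φ is false.
Detail at u (counterexample):
  At u: p is true, \Box s \land \Diamond \Box (q \land p) is false, so p \land (\Box s \land \Diamond \Box (q \land p)) is false.
    At u: \Box s is true, \Diamond \Box (q \land p) is false, so \Box s \land \Diamond \Box (q \land p) is false.
      At u: \Box s requires s at every successor {w, x, z}.
        At w: s is true.
        At x: s is true.
        At z: s is true.
      So \Box s is true at u.
      At u: \Diamond \Box (q \land p) requires \Box (q \land p) at some successor in {w, x, z}.
        At w: \Box (q \land p) is false.
        At x: \Box (q \land p) is false.
        At z: \Box (q \land p) is false.
      So \Diamond \Box (q \land p) is false at u.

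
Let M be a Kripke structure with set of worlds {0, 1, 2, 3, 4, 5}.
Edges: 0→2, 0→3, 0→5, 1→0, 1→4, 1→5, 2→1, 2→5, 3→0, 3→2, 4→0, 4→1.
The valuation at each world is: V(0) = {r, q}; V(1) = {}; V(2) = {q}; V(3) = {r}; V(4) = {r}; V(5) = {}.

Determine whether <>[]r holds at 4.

No

Recall that []ψ holds at a world iff ψ holds at every accessible world, and <>ψ holds iff ψ holds at some accessible world.
At 4: <>[]r requires []r at some successor in {0, 1}.
  At 0: []r is false.
  At 1: []r is false.
So <>[]r is false at 4.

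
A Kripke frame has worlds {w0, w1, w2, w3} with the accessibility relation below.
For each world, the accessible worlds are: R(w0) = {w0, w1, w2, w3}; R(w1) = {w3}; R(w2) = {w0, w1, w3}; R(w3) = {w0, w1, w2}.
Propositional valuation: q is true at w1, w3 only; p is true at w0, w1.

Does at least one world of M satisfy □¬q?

Let φ = □¬q. Evaluate φ at each world:
  w0 (successors {w0, w1, w2, w3}): φ is false.
  w1 (successors {w3}): φ is false.
  w2 (successors {w0, w1, w3}): φ is false.
  w3 (successors {w0, w1, w2}): φ is false.
For instance, at w3:
  At w3: □¬q requires ¬q at every successor {w0, w1, w2}.
    ¬q fails at w1, so □¬q is false at w3.

No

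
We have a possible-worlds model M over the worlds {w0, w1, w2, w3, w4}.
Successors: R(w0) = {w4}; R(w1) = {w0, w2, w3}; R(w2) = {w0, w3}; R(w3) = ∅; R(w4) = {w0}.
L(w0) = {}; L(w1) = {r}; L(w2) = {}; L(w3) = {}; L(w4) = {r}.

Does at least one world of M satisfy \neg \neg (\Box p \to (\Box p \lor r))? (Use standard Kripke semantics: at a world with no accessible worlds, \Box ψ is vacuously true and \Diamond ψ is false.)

Recall that \Box ψ holds at a world iff ψ holds at every accessible world, and \Diamond ψ holds iff ψ holds at some accessible world.
Let φ = \neg \neg (\Box p \to (\Box p \lor r)). Evaluate φ at each world:
  w0 (successors {w4}): φ is true.
  w1 (successors {w0, w2, w3}): φ is true.
  w2 (successors {w0, w3}): φ is true.
  w3 (successors ∅): φ is true.
  w4 (successors {w0}): φ is true.
Detail at w0 (witness):
  At w0: \neg (\Box p \to (\Box p \lor r)) is false, so \neg \neg (\Box p \to (\Box p \lor r)) is true.
    At w0: \Box p \to (\Box p \lor r) is true, so \neg (\Box p \to (\Box p \lor r)) is false.
      At w0: \Box p is false, \Box p \lor r is false, so \Box p \to (\Box p \lor r) is true.

Yes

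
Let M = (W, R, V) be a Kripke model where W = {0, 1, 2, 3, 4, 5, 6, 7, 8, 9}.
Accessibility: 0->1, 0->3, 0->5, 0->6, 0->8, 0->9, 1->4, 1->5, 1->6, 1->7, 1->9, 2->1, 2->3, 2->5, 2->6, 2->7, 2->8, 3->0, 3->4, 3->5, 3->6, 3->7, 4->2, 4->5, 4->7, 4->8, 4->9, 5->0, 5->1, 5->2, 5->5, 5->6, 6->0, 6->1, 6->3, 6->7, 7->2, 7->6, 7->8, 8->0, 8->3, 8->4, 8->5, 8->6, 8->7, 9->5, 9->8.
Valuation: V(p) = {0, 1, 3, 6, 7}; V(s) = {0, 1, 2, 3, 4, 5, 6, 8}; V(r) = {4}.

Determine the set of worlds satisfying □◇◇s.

0, 1, 2, 3, 4, 5, 6, 7, 8, 9

Recall that □ψ holds at a world iff ψ holds at every accessible world, and ◇ψ holds iff ψ holds at some accessible world.
Let φ = □◇◇s. Evaluate φ at each world:
  0 (successors {1, 3, 5, 6, 8, 9}): φ is true.
  1 (successors {4, 5, 6, 7, 9}): φ is true.
  2 (successors {1, 3, 5, 6, 7, 8}): φ is true.
  3 (successors {0, 4, 5, 6, 7}): φ is true.
  4 (successors {2, 5, 7, 8, 9}): φ is true.
  5 (successors {0, 1, 2, 5, 6}): φ is true.
  6 (successors {0, 1, 3, 7}): φ is true.
  7 (successors {2, 6, 8}): φ is true.
  8 (successors {0, 3, 4, 5, 6, 7}): φ is true.
  9 (successors {5, 8}): φ is true.
For instance, at 8:
  At 8: □◇◇s requires ◇◇s at every successor {0, 3, 4, 5, 6, 7}.
    At 0: ◇◇s is true.
    At 3: ◇◇s is true.
    At 4: ◇◇s is true.
    At 5: ◇◇s is true.
    At 6: ◇◇s is true.
    At 7: ◇◇s is true.
  So □◇◇s is true at 8.
Satisfying worlds: {0, 1, 2, 3, 4, 5, 6, 7, 8, 9}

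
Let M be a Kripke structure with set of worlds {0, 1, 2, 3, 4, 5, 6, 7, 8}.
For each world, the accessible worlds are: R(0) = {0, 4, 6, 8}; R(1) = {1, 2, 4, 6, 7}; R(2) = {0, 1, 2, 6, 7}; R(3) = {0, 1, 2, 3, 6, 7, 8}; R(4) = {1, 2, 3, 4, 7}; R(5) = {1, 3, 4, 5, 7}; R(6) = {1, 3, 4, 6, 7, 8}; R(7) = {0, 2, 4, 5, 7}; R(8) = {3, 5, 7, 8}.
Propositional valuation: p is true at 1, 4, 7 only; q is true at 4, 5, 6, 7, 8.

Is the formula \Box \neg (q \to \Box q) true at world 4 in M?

At 4: \Box \neg (q \to \Box q) requires \neg (q \to \Box q) at every successor {1, 2, 3, 4, 7}.
  \neg (q \to \Box q) fails at 1, so \Box \neg (q \to \Box q) is false at 4.
    At 1: q \to \Box q is true, so \neg (q \to \Box q) is false.
      At 1: q is false, \Box q is false, so q \to \Box q is true.

No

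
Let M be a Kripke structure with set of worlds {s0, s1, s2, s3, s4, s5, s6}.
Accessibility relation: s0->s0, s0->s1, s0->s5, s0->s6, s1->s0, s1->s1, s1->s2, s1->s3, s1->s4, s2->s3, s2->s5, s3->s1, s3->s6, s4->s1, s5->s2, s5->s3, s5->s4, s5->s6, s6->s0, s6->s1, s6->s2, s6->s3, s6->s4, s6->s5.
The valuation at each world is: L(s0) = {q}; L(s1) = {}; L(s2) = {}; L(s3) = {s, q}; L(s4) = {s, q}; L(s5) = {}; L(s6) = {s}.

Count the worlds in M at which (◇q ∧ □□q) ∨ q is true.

Let φ = (◇q ∧ □□q) ∨ q. Evaluate φ at each world:
  s0 (successors {s0, s1, s5, s6}): φ is true.
  s1 (successors {s0, s1, s2, s3, s4}): φ is false.
  s2 (successors {s3, s5}): φ is false.
  s3 (successors {s1, s6}): φ is true.
  s4 (successors {s1}): φ is true.
  s5 (successors {s2, s3, s4, s6}): φ is false.
  s6 (successors {s0, s1, s2, s3, s4, s5}): φ is false.
For instance, at s4:
  At s4: ◇q ∧ □□q is false, q is true, so (◇q ∧ □□q) ∨ q is true.
    At s4: ◇q is false, □□q is false, so ◇q ∧ □□q is false.
      At s4: ◇q requires q at some successor in {s1}.
        At s1: q is false.
      So ◇q is false at s4.
      At s4: □□q requires □q at every successor {s1}.
        □q fails at s1, so □□q is false at s4.
Satisfying worlds: {s0, s3, s4}

3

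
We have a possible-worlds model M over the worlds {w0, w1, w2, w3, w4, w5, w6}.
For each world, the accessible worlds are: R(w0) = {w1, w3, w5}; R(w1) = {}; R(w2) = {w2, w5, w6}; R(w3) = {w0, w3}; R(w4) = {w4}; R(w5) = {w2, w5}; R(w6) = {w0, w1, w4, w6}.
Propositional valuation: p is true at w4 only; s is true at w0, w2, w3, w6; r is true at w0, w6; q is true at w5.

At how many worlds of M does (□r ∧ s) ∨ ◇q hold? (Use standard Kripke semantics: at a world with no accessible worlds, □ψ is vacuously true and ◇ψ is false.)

Let φ = (□r ∧ s) ∨ ◇q. Evaluate φ at each world:
  w0 (successors {w1, w3, w5}): φ is true.
  w1 (successors ∅): φ is false.
  w2 (successors {w2, w5, w6}): φ is true.
  w3 (successors {w0, w3}): φ is false.
  w4 (successors {w4}): φ is false.
  w5 (successors {w2, w5}): φ is true.
  w6 (successors {w0, w1, w4, w6}): φ is false.
For instance, at w0:
  At w0: □r ∧ s is false, ◇q is true, so (□r ∧ s) ∨ ◇q is true.
    At w0: □r is false, s is true, so □r ∧ s is false.
      At w0: □r requires r at every successor {w1, w3, w5}.
        r fails at w1, so □r is false at w0.
    At w0: ◇q requires q at some successor in {w1, w3, w5}.
      q holds at w5, so ◇q is true at w0.
Satisfying worlds: {w0, w2, w5}

3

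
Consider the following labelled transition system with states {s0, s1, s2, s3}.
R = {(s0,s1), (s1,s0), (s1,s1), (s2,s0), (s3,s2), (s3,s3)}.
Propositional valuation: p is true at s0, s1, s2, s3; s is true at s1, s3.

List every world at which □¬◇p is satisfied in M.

none

Let φ = □¬◇p. Evaluate φ at each world:
  s0 (successors {s1}): φ is false.
  s1 (successors {s0, s1}): φ is false.
  s2 (successors {s0}): φ is false.
  s3 (successors {s2, s3}): φ is false.
For instance, at s0:
  At s0: □¬◇p requires ¬◇p at every successor {s1}.
    ¬◇p fails at s1, so □¬◇p is false at s0.
      At s1: ◇p is true, so ¬◇p is false.
Satisfying worlds: none.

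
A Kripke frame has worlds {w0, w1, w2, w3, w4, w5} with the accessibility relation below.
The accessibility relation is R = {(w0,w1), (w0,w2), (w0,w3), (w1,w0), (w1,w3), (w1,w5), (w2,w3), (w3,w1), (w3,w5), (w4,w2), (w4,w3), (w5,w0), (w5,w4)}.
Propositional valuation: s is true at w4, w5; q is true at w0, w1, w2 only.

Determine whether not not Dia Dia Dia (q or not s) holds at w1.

Yes

At w1: not Dia Dia Dia (q or not s) is false, so not not Dia Dia Dia (q or not s) is true.
  At w1: Dia Dia Dia (q or not s) is true, so not Dia Dia Dia (q or not s) is false.
    At w1: Dia Dia Dia (q or not s) requires Dia Dia (q or not s) at some successor in {w0, w3, w5}.
      Dia Dia (q or not s) holds at w0, so Dia Dia Dia (q or not s) is true at w1.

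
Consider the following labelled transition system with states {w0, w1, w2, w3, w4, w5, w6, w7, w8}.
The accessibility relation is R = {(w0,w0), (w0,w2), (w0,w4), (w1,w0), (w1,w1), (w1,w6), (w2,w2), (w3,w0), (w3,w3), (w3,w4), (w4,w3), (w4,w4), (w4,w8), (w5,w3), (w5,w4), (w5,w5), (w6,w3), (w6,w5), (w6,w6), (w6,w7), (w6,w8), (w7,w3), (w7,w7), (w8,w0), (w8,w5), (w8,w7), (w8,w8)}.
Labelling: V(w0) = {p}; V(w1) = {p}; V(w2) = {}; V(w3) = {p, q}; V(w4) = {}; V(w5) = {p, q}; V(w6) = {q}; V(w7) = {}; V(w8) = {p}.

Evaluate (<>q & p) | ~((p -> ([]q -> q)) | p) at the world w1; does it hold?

Yes

At w1: <>q & p is true, ~((p -> ([]q -> q)) | p) is false, so (<>q & p) | ~((p -> ([]q -> q)) | p) is true.
  At w1: <>q is true, p is true, so <>q & p is true.
    At w1: <>q requires q at some successor in {w0, w1, w6}.
      q holds at w6, so <>q is true at w1.
  At w1: (p -> ([]q -> q)) | p is true, so ~((p -> ([]q -> q)) | p) is false.
    At w1: p -> ([]q -> q) is true, p is true, so (p -> ([]q -> q)) | p is true.
      At w1: p is true, []q -> q is true, so p -> ([]q -> q) is true.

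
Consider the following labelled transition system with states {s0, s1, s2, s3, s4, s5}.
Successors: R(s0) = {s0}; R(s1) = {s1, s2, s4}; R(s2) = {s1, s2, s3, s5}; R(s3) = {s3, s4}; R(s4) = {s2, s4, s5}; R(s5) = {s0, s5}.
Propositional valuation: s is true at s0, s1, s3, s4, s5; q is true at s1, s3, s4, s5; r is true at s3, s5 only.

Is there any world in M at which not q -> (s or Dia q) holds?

Yes

Let φ = not q -> (s or Dia q). Evaluate φ at each world:
  s0 (successors {s0}): φ is true.
  s1 (successors {s1, s2, s4}): φ is true.
  s2 (successors {s1, s2, s3, s5}): φ is true.
  s3 (successors {s3, s4}): φ is true.
  s4 (successors {s2, s4, s5}): φ is true.
  s5 (successors {s0, s5}): φ is true.
Detail at s0 (witness):
  At s0: not q is true, s or Dia q is true, so not q -> (s or Dia q) is true.
    At s0: s is true, Dia q is false, so s or Dia q is true.
      At s0: Dia q requires q at some successor in {s0}.
        At s0: q is false.
      So Dia q is false at s0.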